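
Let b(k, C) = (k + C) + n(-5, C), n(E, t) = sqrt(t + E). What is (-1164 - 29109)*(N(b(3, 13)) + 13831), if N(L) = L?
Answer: -419190231 - 60546*sqrt(2) ≈ -4.1928e+8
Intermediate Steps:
n(E, t) = sqrt(E + t)
b(k, C) = C + k + sqrt(-5 + C) (b(k, C) = (k + C) + sqrt(-5 + C) = (C + k) + sqrt(-5 + C) = C + k + sqrt(-5 + C))
(-1164 - 29109)*(N(b(3, 13)) + 13831) = (-1164 - 29109)*((13 + 3 + sqrt(-5 + 13)) + 13831) = -30273*((13 + 3 + sqrt(8)) + 13831) = -30273*((13 + 3 + 2*sqrt(2)) + 13831) = -30273*((16 + 2*sqrt(2)) + 13831) = -30273*(13847 + 2*sqrt(2)) = -419190231 - 60546*sqrt(2)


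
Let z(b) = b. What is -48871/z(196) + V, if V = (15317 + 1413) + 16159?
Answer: 6397373/196 ≈ 32640.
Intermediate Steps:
V = 32889 (V = 16730 + 16159 = 32889)
-48871/z(196) + V = -48871/196 + 32889 = 6397373/196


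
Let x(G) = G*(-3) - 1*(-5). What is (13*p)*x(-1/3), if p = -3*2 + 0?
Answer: -468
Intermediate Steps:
p = -6 (p = -6 + 0 = -6)
x(G) = 5 - 3*G (x(G) = -3*G + 5 = 5 - 3*G)
(13*p)*x(-1/3) = (13*(-6))*(5 - (-3)/3) = -78*(5 - (-3)/3) = -78*(5 - 3*(-1/3)) = -78*(5 + 1) = -78*6 = -468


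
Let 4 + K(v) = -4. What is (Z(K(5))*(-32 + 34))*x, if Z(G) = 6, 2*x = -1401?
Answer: -8406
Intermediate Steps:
x = -1401/2 (x = (½)*(-1401) = -1401/2 ≈ -700.50)
K(v) = -8 (K(v) = -4 - 4 = -8)
(Z(K(5))*(-32 + 34))*x = (6*(-32 + 34))*(-1401/2) = (6*2)*(-1401/2) = 12*(-1401/2) = -8406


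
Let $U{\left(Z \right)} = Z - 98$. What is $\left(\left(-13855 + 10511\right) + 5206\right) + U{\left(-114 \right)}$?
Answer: $1650$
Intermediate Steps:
$U{\left(Z \right)} = -98 + Z$
$\left(\left(-13855 + 10511\right) + 5206\right) + U{\left(-114 \right)} = \left(\left(-13855 + 10511\right) + 5206\right) - 212 = \left(-3344 + 5206\right) - 212 = 1862 - 212 = 1650$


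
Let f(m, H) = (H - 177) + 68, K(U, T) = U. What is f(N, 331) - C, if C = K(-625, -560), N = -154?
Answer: 847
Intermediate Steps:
f(m, H) = -109 + H (f(m, H) = (-177 + H) + 68 = -109 + H)
C = -625
f(N, 331) - C = (-109 + 331) - 1*(-625) = 222 + 625 = 847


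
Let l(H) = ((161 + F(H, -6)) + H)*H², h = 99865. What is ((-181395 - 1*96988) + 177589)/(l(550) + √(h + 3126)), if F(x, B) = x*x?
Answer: -3081653161345000/2804267306120752049003 + 33598*√102991/2804267306120752049003 ≈ -1.0989e-6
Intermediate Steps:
F(x, B) = x²
l(H) = H²*(161 + H + H²) (l(H) = ((161 + H²) + H)*H² = (161 + H + H²)*H² = H²*(161 + H + H²))
((-181395 - 1*96988) + 177589)/(l(550) + √(h + 3126)) = ((-181395 - 1*96988) + 177589)/(550²*(161 + 550 + 550²) + √(99865 + 3126)) = ((-181395 - 96988) + 177589)/(302500*(161 + 550 + 302500) + √102991) = (-278383 + 177589)/(302500*303211 + √102991) = -100794/(91721327500 + √102991)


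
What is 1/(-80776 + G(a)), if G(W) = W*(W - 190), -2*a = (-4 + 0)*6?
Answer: -1/82912 ≈ -1.2061e-5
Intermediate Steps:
a = 12 (a = -(-4 + 0)*6/2 = -(-2)*6 = -½*(-24) = 12)
G(W) = W*(-190 + W)
1/(-80776 + G(a)) = 1/(-80776 + 12*(-190 + 12)) = 1/(-80776 + 12*(-178)) = 1/(-80776 - 2136) = 1/(-82912) = -1/82912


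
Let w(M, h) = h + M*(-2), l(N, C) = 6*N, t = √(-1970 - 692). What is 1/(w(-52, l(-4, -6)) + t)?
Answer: 40/4531 - 11*I*√22/9062 ≈ 0.0088281 - 0.0056935*I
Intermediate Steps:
t = 11*I*√22 (t = √(-2662) = 11*I*√22 ≈ 51.595*I)
w(M, h) = h - 2*M
1/(w(-52, l(-4, -6)) + t) = 1/((6*(-4) - 2*(-52)) + 11*I*√22) = 1/((-24 + 104) + 11*I*√22) = 1/(80 + 11*I*√22)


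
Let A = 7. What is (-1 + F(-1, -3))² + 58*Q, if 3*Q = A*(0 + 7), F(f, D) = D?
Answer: 2890/3 ≈ 963.33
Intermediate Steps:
Q = 49/3 (Q = (7*(0 + 7))/3 = (7*7)/3 = (⅓)*49 = 49/3 ≈ 16.333)
(-1 + F(-1, -3))² + 58*Q = (-1 - 3)² + 58*(49/3) = (-4)² + 2842/3 = 16 + 2842/3 = 2890/3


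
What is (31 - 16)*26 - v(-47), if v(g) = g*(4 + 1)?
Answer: 625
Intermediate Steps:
v(g) = 5*g (v(g) = g*5 = 5*g)
(31 - 16)*26 - v(-47) = (31 - 16)*26 - 5*(-47) = 15*26 - 1*(-235) = 390 + 235 = 625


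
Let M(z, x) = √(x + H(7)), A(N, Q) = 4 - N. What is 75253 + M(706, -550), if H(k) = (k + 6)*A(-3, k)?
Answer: 75253 + 3*I*√51 ≈ 75253.0 + 21.424*I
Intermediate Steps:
H(k) = 42 + 7*k (H(k) = (k + 6)*(4 - 1*(-3)) = (6 + k)*(4 + 3) = (6 + k)*7 = 42 + 7*k)
M(z, x) = √(91 + x) (M(z, x) = √(x + (42 + 7*7)) = √(x + (42 + 49)) = √(x + 91) = √(91 + x))
75253 + M(706, -550) = 75253 + √(91 - 550) = 75253 + √(-459) = 75253 + 3*I*√51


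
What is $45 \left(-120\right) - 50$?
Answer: $-5450$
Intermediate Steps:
$45 \left(-120\right) - 50 = -5400 + \left(-74 + 24\right) = -5400 - 50 = -5450$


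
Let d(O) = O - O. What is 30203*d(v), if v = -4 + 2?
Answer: 0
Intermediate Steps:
v = -2
d(O) = 0
30203*d(v) = 30203*0 = 0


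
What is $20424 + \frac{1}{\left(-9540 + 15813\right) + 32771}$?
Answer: $\frac{797434657}{39044} \approx 20424.0$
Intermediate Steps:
$20424 + \frac{1}{\left(-9540 + 15813\right) + 32771} = 20424 + \frac{1}{6273 + 32771} = 20424 + \frac{1}{39044} = \frac{797434657}{39044}$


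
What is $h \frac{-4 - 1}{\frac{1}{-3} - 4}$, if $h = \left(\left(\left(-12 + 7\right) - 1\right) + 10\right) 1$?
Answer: $\frac{60}{13} \approx 4.6154$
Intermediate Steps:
$h = 4$ ($h = \left(\left(-5 - 1\right) + 10\right) 1 = \left(-6 + 10\right) 1 = 4 \cdot 1 = 4$)
$h \frac{-4 - 1}{\frac{1}{-3} - 4} = 4 \frac{-4 - 1}{\frac{1}{-3} - 4} = 4 \left(- \frac{5}{- \frac{1}{3} - 4}\right) = 4 \left(- \frac{5}{- \frac{13}{3}}\right) = 4 \left(\left(-5\right) \left(- \frac{3}{13}\right)\right) = 4 \cdot \frac{15}{13} = \frac{60}{13}$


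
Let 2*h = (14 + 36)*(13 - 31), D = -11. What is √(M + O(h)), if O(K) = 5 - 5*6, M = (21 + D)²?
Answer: 5*√3 ≈ 8.6602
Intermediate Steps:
h = -450 (h = ((14 + 36)*(13 - 31))/2 = (50*(-18))/2 = (½)*(-900) = -450)
M = 100 (M = (21 - 11)² = 10² = 100)
O(K) = -25 (O(K) = 5 - 30 = -25)
√(M + O(h)) = √(100 - 25) = √75 = 5*√3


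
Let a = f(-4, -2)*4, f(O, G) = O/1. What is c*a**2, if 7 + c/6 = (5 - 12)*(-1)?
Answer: 0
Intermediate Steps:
f(O, G) = O (f(O, G) = O*1 = O)
c = 0 (c = -42 + 6*((5 - 12)*(-1)) = -42 + 6*(-7*(-1)) = -42 + 6*7 = -42 + 42 = 0)
a = -16 (a = -4*4 = -16)
c*a**2 = 0*(-16)**2 = 0*256 = 0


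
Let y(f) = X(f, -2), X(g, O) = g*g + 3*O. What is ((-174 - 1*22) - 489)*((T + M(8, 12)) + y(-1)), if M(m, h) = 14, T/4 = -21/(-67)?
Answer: -470595/67 ≈ -7023.8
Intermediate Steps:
T = 84/67 (T = 4*(-21/(-67)) = 4*(-21*(-1/67)) = 4*(21/67) = 84/67 ≈ 1.2537)
X(g, O) = g**2 + 3*O
y(f) = -6 + f**2 (y(f) = f**2 + 3*(-2) = f**2 - 6 = -6 + f**2)
((-174 - 1*22) - 489)*((T + M(8, 12)) + y(-1)) = ((-174 - 1*22) - 489)*((84/67 + 14) + (-6 + (-1)**2)) = ((-174 - 22) - 489)*(1022/67 + (-6 + 1)) = (-196 - 489)*(1022/67 - 5) = -685*687/67 = -470595/67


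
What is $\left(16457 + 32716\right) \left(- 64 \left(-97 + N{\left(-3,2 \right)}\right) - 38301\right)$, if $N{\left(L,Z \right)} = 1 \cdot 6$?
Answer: $-1596991521$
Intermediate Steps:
$N{\left(L,Z \right)} = 6$
$\left(16457 + 32716\right) \left(- 64 \left(-97 + N{\left(-3,2 \right)}\right) - 38301\right) = \left(16457 + 32716\right) \left(- 64 \left(-97 + 6\right) - 38301\right) = 49173 \left(\left(-64\right) \left(-91\right) - 38301\right) = 49173 \left(5824 - 38301\right) = 49173 \left(-32477\right) = -1596991521$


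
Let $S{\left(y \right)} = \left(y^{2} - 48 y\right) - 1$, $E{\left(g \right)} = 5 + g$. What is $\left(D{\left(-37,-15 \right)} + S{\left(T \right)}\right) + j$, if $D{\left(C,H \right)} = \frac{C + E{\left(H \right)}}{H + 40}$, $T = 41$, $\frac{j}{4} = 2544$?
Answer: $\frac{247153}{25} \approx 9886.1$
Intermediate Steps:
$j = 10176$ ($j = 4 \cdot 2544 = 10176$)
$S{\left(y \right)} = -1 + y^{2} - 48 y$
$D{\left(C,H \right)} = \frac{5 + C + H}{40 + H}$ ($D{\left(C,H \right)} = \frac{C + \left(5 + H\right)}{H + 40} = \frac{5 + C + H}{40 + H}$)
$\left(D{\left(-37,-15 \right)} + S{\left(T \right)}\right) + j = \left(\frac{5 - 37 - 15}{40 - 15} - \left(1969 - 1681\right)\right) + 10176 = \left(\frac{1}{25} \left(-47\right) - 288\right) + 10176 = \left(- \frac{47}{25} - 288\right) + 10176 = - \frac{7247}{25} + 10176 = \frac{247153}{25}$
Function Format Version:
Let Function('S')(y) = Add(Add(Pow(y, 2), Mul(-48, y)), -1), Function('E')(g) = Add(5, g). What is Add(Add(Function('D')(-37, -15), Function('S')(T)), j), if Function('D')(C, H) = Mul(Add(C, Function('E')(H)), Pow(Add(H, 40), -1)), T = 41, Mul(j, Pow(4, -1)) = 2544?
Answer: Rational(247153, 25) ≈ 9886.1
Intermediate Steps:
j = 10176 (j = Mul(4, 2544) = 10176)
Function('S')(y) = Add(-1, Pow(y, 2), Mul(-48, y))
Function('D')(C, H) = Mul(Pow(Add(40, H), -1), Add(5, C, H)) (Function('D')(C, H) = Mul(Add(C, Add(5, H)), Pow(Add(H, 40), -1)) = Mul(Add(5, C, H), Pow(Add(40, H), -1)) = Mul(Pow(Add(40, H), -1), Add(5, C, H)))
Add(Add(Function('D')(-37, -15), Function('S')(T)), j) = Add(Add(Mul(Pow(Add(40, -15), -1), Add(5, -37, -15)), Add(-1, Pow(41, 2), Mul(-48, 41))), 10176) = Add(Add(Mul(Pow(25, -1), -47), Add(-1, 1681, -1968)), 10176) = Add(Add(Mul(Rational(1, 25), -47), -288), 10176) = Add(Add(Rational(-47, 25), -288), 10176) = Add(Rational(-7247, 25), 10176) = Rational(247153, 25)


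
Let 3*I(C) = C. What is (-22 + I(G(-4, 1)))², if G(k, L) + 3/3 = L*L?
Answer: 484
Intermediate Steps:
G(k, L) = -1 + L² (G(k, L) = -1 + L*L = -1 + L²)
I(C) = C/3
(-22 + I(G(-4, 1)))² = (-22 + (-1 + 1²)/3)² = (-22 + (-1 + 1)/3)² = (-22 + (⅓)*0)² = (-22 + 0)² = (-22)² = 484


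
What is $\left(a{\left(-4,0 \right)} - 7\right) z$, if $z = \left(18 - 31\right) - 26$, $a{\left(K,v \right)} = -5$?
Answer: $468$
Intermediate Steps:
$z = -39$ ($z = -13 - 26 = -39$)
$\left(a{\left(-4,0 \right)} - 7\right) z = \left(-5 - 7\right) \left(-39\right) = \left(-12\right) \left(-39\right) = 468$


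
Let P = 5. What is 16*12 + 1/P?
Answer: 961/5 ≈ 192.20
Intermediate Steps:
16*12 + 1/P = 16*12 + 1/5 = 192 + ⅕ = 961/5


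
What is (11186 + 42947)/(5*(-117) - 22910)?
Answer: -54133/23495 ≈ -2.3040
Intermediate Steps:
(11186 + 42947)/(5*(-117) - 22910) = 54133/(-585 - 22910) = 54133/(-23495) = 54133*(-1/23495) = -54133/23495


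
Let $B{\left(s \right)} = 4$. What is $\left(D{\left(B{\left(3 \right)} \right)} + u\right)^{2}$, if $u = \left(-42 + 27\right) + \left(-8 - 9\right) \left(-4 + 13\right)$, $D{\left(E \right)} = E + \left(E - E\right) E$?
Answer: $26896$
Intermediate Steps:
$D{\left(E \right)} = E$ ($D{\left(E \right)} = E + 0 E = E + 0 = E$)
$u = -168$ ($u = -15 - 153 = -168$)
$\left(D{\left(B{\left(3 \right)} \right)} + u\right)^{2} = \left(4 - 168\right)^{2} = \left(-164\right)^{2} = 26896$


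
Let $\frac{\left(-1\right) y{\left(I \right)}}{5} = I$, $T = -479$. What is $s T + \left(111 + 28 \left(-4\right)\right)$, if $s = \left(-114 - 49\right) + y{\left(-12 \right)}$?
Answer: $49336$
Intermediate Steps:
$y{\left(I \right)} = - 5 I$
$s = -103$ ($s = \left(-114 - 49\right) - -60 = \left(-114 - 49\right) + 60 = -163 + 60 = -103$)
$s T + \left(111 + 28 \left(-4\right)\right) = \left(-103\right) \left(-479\right) + \left(111 + 28 \left(-4\right)\right) = 49337 + \left(111 - 112\right) = 49337 - 1 = 49336$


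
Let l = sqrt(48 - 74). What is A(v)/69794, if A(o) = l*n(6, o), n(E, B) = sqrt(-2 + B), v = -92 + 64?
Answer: -sqrt(195)/34897 ≈ -0.00040016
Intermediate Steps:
v = -28
l = I*sqrt(26) (l = sqrt(-26) = I*sqrt(26) ≈ 5.099*I)
A(o) = I*sqrt(26)*sqrt(-2 + o) (A(o) = (I*sqrt(26))*sqrt(-2 + o) = I*sqrt(26)*sqrt(-2 + o))
A(v)/69794 = (I*sqrt(26)*sqrt(-2 - 28))/69794 = (I*sqrt(26)*sqrt(-30))*(1/69794) = (I*sqrt(26)*(I*sqrt(30)))*(1/69794) = -2*sqrt(195)*(1/69794) = -sqrt(195)/34897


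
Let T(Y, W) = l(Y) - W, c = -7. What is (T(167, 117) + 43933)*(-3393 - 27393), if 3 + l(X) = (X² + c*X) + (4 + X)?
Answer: -2176693344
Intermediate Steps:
l(X) = 1 + X² - 6*X (l(X) = -3 + ((X² - 7*X) + (4 + X)) = -3 + (4 + X² - 6*X) = 1 + X² - 6*X)
T(Y, W) = 1 + Y² - W - 6*Y (T(Y, W) = (1 + Y² - 6*Y) - W = 1 + Y² - W - 6*Y)
(T(167, 117) + 43933)*(-3393 - 27393) = ((1 + 167² - 1*117 - 6*167) + 43933)*(-3393 - 27393) = ((1 + 27889 - 117 - 1002) + 43933)*(-30786) = (26771 + 43933)*(-30786) = 70704*(-30786) = -2176693344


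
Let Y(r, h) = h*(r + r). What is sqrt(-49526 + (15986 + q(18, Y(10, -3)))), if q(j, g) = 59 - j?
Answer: I*sqrt(33499) ≈ 183.03*I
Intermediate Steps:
Y(r, h) = 2*h*r (Y(r, h) = h*(2*r) = 2*h*r)
sqrt(-49526 + (15986 + q(18, Y(10, -3)))) = sqrt(-49526 + (15986 + (59 - 1*18))) = sqrt(-49526 + (15986 + (59 - 18))) = sqrt(-49526 + (15986 + 41)) = sqrt(-49526 + 16027) = sqrt(-33499) = I*sqrt(33499)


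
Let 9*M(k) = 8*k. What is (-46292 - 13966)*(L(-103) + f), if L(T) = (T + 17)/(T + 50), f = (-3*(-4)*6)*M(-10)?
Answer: 2038769172/53 ≈ 3.8467e+7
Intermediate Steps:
M(k) = 8*k/9 (M(k) = (8*k)/9 = 8*k/9)
f = -640 (f = (-3*(-4)*6)*((8/9)*(-10)) = (12*6)*(-80/9) = 72*(-80/9) = -640)
L(T) = (17 + T)/(50 + T)
(-46292 - 13966)*(L(-103) + f) = (-46292 - 13966)*((17 - 103)/(50 - 103) - 640) = -60258*(-86/(-53) - 640) = -60258*(-1/53*(-86) - 640) = -60258*(86/53 - 640) = -60258*(-33834/53) = 2038769172/53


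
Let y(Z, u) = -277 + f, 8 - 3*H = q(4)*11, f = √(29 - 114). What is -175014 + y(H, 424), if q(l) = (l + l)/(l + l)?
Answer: -175291 + I*√85 ≈ -1.7529e+5 + 9.2195*I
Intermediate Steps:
q(l) = 1 (q(l) = (2*l)/((2*l)) = (2*l)*(1/(2*l)) = 1)
f = I*√85 (f = √(-85) = I*√85 ≈ 9.2195*I)
H = -1 (H = 8/3 - 11/3 = -1)
y(Z, u) = -277 + I*√85
-175014 + y(H, 424) = -175014 + (-277 + I*√85) = -175291 + I*√85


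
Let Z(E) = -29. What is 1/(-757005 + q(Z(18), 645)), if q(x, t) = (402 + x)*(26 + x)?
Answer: -1/758124 ≈ -1.3190e-6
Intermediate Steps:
q(x, t) = (26 + x)*(402 + x)
1/(-757005 + q(Z(18), 645)) = 1/(-757005 + (10452 + (-29)**2 + 428*(-29))) = 1/(-757005 + (10452 + 841 - 12412)) = 1/(-757005 - 1119) = 1/(-758124) = -1/758124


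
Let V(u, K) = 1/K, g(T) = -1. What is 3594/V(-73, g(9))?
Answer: -3594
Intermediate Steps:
3594/V(-73, g(9)) = 3594/(1/(-1)) = 3594/(-1) = 3594*(-1) = -3594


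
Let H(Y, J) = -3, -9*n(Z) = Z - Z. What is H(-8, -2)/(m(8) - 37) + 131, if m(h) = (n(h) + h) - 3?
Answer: 4195/32 ≈ 131.09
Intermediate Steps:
n(Z) = 0 (n(Z) = -(Z - Z)/9 = -⅑*0 = 0)
m(h) = -3 + h (m(h) = (0 + h) - 3 = h - 3 = -3 + h)
H(-8, -2)/(m(8) - 37) + 131 = -3/((-3 + 8) - 37) + 131 = -3/(5 - 37) + 131 = -3/(-32) + 131 = -1/32*(-3) + 131 = 3/32 + 131 = 4195/32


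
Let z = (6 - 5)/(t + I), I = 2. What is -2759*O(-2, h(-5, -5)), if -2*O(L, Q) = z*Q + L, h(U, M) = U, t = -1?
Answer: -19313/2 ≈ -9656.5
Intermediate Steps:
z = 1 (z = (6 - 5)/(-1 + 2) = 1/1 = 1*1 = 1)
O(L, Q) = -L/2 - Q/2 (O(L, Q) = -(1*Q + L)/2 = -(Q + L)/2 = -(L + Q)/2 = -L/2 - Q/2)
-2759*O(-2, h(-5, -5)) = -2759*(-½*(-2) - ½*(-5)) = -2759*(1 + 5/2) = -2759*7/2 = -19313/2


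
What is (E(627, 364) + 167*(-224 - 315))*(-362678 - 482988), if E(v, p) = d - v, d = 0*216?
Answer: 76651166240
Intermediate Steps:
d = 0
E(v, p) = -v (E(v, p) = 0 - v = -v)
(E(627, 364) + 167*(-224 - 315))*(-362678 - 482988) = (-1*627 + 167*(-224 - 315))*(-362678 - 482988) = (-627 + 167*(-539))*(-845666) = (-627 - 90013)*(-845666) = -90640*(-845666) = 76651166240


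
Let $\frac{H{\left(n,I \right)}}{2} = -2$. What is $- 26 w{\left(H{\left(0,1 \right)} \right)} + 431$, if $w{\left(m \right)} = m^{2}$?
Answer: $15$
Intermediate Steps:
$H{\left(n,I \right)} = -4$ ($H{\left(n,I \right)} = 2 \left(-2\right) = -4$)
$- 26 w{\left(H{\left(0,1 \right)} \right)} + 431 = - 26 \left(-4\right)^{2} + 431 = \left(-26\right) 16 + 431 = -416 + 431 = 15$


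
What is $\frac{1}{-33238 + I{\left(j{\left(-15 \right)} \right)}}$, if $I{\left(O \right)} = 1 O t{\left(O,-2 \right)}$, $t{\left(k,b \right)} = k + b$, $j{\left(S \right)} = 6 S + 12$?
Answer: $- \frac{1}{26998} \approx -3.704 \cdot 10^{-5}$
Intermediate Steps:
$j{\left(S \right)} = 12 + 6 S$
$t{\left(k,b \right)} = b + k$
$I{\left(O \right)} = O \left(-2 + O\right)$ ($I{\left(O \right)} = 1 O \left(-2 + O\right) = O \left(-2 + O\right)$)
$\frac{1}{-33238 + I{\left(j{\left(-15 \right)} \right)}} = \frac{1}{-33238 + \left(12 + 6 \left(-15\right)\right) \left(-2 + \left(12 + 6 \left(-15\right)\right)\right)} = \frac{1}{-33238 + \left(12 - 90\right) \left(-2 + \left(12 - 90\right)\right)} = \frac{1}{-33238 - 78 \left(-2 - 78\right)} = \frac{1}{-33238 - -6240} = \frac{1}{-33238 + 6240} = \frac{1}{-26998} = - \frac{1}{26998}$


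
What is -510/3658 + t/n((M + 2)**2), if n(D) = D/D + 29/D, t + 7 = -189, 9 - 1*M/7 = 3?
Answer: -694526099/3593985 ≈ -193.25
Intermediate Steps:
M = 42 (M = 63 - 7*3 = 63 - 21 = 42)
t = -196 (t = -7 - 189 = -196)
n(D) = 1 + 29/D
-510/3658 + t/n((M + 2)**2) = -510/3658 - 196*(42 + 2)**2/(29 + (42 + 2)**2) = -510*1/3658 - 196*1936/(29 + 44**2) = -255/1829 - 196*1936/(29 + 1936) = -255/1829 - 196/((1/1936)*1965) = -255/1829 - 196/1965/1936 = -255/1829 - 196*1936/1965 = -255/1829 - 379456/1965 = -694526099/3593985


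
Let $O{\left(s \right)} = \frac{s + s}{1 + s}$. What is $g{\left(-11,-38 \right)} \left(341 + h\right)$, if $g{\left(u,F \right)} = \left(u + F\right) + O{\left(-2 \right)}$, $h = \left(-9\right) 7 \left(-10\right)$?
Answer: $-43695$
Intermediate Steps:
$O{\left(s \right)} = \frac{2 s}{1 + s}$
$h = 630$ ($h = \left(-63\right) \left(-10\right) = 630$)
$g{\left(u,F \right)} = 4 + F + u$ ($g{\left(u,F \right)} = \left(u + F\right) + 2 \left(-2\right) \frac{1}{1 - 2} = \left(F + u\right) + 2 \left(-2\right) \frac{1}{-1} = \left(F + u\right) + 2 \left(-2\right) \left(-1\right) = \left(F + u\right) + 4 = 4 + F + u$)
$g{\left(-11,-38 \right)} \left(341 + h\right) = \left(4 - 38 - 11\right) \left(341 + 630\right) = \left(-45\right) 971 = -43695$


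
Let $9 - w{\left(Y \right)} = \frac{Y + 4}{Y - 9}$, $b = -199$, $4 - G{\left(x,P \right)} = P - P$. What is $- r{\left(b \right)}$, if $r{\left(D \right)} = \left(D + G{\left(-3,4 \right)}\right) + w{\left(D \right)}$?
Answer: $\frac{2991}{16} \approx 186.94$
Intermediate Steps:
$G{\left(x,P \right)} = 4$ ($G{\left(x,P \right)} = 4 - \left(P - P\right) = 4 - 0 = 4 + 0 = 4$)
$w{\left(Y \right)} = 9 - \frac{4 + Y}{-9 + Y}$ ($w{\left(Y \right)} = 9 - \frac{Y + 4}{Y - 9} = 9 - \frac{4 + Y}{-9 + Y}$)
$r{\left(D \right)} = 4 + D + \frac{-85 + 8 D}{-9 + D}$ ($r{\left(D \right)} = \left(D + 4\right) + \frac{-85 + 8 D}{-9 + D} = \left(4 + D\right) + \frac{-85 + 8 D}{-9 + D} = 4 + D + \frac{-85 + 8 D}{-9 + D}$)
$- r{\left(b \right)} = - \frac{-121 + \left(-199\right)^{2} + 3 \left(-199\right)}{-9 - 199} = - \frac{-121 + 39601 - 597}{-208} = - \frac{\left(-1\right) 38883}{208} = \left(-1\right) \left(- \frac{2991}{16}\right) = \frac{2991}{16}$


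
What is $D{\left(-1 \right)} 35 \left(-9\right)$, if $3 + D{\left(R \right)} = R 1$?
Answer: $1260$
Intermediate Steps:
$D{\left(R \right)} = -3 + R$ ($D{\left(R \right)} = -3 + R 1 = -3 + R$)
$D{\left(-1 \right)} 35 \left(-9\right) = \left(-3 - 1\right) 35 \left(-9\right) = \left(-4\right) 35 \left(-9\right) = \left(-140\right) \left(-9\right) = 1260$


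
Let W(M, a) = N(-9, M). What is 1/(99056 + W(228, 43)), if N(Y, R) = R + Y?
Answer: 1/99275 ≈ 1.0073e-5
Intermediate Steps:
W(M, a) = -9 + M (W(M, a) = M - 9 = -9 + M)
1/(99056 + W(228, 43)) = 1/(99056 + (-9 + 228)) = 1/(99056 + 219) = 1/99275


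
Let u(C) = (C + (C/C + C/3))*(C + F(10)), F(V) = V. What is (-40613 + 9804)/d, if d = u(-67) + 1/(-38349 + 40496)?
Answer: -66146923/10810146 ≈ -6.1190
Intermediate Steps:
u(C) = (1 + 4*C/3)*(10 + C) (u(C) = (C + (C/C + C/3))*(C + 10) = (C + (1 + C*(1/3)))*(10 + C) = (C + (1 + C/3))*(10 + C) = (1 + 4*C/3)*(10 + C))
d = 10810146/2147 (d = (10 + (4/3)*(-67)**2 + (43/3)*(-67)) + 1/(-38349 + 40496) = (10 + (4/3)*4489 - 2881/3) + 1/2147 = (10 + 17956/3 - 2881/3) + 1/2147 = 5035 + 1/2147 = 10810146/2147 ≈ 5035.0)
(-40613 + 9804)/d = (-40613 + 9804)/(10810146/2147) = -30809*2147/10810146 = -66146923/10810146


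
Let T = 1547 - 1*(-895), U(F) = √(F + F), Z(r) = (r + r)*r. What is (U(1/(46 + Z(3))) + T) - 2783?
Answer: -341 + √2/8 ≈ -340.82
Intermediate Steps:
Z(r) = 2*r² (Z(r) = (2*r)*r = 2*r²)
U(F) = √2*√F (U(F) = √(2*F) = √2*√F)
T = 2442 (T = 1547 + 895 = 2442)
(U(1/(46 + Z(3))) + T) - 2783 = (√2*√(1/(46 + 2*3²)) + 2442) - 2783 = (√2*√(1/(46 + 2*9)) + 2442) - 2783 = (√2*√(1/(46 + 18)) + 2442) - 2783 = (√2*√(1/64) + 2442) - 2783 = (√2*(⅛) + 2442) - 2783 = (√2/8 + 2442) - 2783 = (2442 + √2/8) - 2783 = -341 + √2/8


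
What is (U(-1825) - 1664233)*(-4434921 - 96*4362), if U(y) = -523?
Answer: 8080181248788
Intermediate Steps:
(U(-1825) - 1664233)*(-4434921 - 96*4362) = (-523 - 1664233)*(-4434921 - 96*4362) = -1664756*(-4434921 - 418752) = -1664756*(-4853673) = 8080181248788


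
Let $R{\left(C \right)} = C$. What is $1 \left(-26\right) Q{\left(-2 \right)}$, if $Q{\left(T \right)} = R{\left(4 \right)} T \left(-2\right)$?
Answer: $-416$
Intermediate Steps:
$Q{\left(T \right)} = - 8 T$ ($Q{\left(T \right)} = 4 T \left(-2\right) = - 8 T$)
$1 \left(-26\right) Q{\left(-2 \right)} = 1 \left(-26\right) \left(\left(-8\right) \left(-2\right)\right) = \left(-26\right) 16 = -416$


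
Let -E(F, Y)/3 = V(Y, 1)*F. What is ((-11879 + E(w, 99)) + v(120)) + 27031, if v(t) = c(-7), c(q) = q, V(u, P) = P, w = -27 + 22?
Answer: 15160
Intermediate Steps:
w = -5
E(F, Y) = -3*F
v(t) = -7
((-11879 + E(w, 99)) + v(120)) + 27031 = ((-11879 - 3*(-5)) - 7) + 27031 = ((-11879 + 15) - 7) + 27031 = (-11864 - 7) + 27031 = -11871 + 27031 = 15160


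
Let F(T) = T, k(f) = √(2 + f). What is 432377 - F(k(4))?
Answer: 432377 - √6 ≈ 4.3237e+5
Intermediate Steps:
432377 - F(k(4)) = 432377 - √(2 + 4) = 432377 - √6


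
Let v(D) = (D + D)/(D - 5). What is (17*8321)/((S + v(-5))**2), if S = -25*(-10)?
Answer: 141457/63001 ≈ 2.2453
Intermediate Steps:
v(D) = 2*D/(-5 + D) (v(D) = (2*D)/(-5 + D) = 2*D/(-5 + D))
S = 250
(17*8321)/((S + v(-5))**2) = (17*8321)/((250 + 2*(-5)/(-5 - 5))**2) = 141457/((250 + 2*(-5)/(-10))**2) = 141457/((250 + 2*(-5)*(-1/10))**2) = 141457/((250 + 1)**2) = 141457/(251**2) = 141457/63001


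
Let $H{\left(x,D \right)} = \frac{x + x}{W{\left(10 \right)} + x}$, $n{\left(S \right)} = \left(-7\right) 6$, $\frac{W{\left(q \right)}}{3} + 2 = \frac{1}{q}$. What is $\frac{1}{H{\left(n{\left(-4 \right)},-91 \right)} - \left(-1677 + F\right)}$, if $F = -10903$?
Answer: $\frac{159}{2000500} \approx 7.948 \cdot 10^{-5}$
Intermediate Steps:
$W{\left(q \right)} = -6 + \frac{3}{q}$
$n{\left(S \right)} = -42$
$H{\left(x,D \right)} = \frac{2 x}{- \frac{57}{10} + x}$ ($H{\left(x,D \right)} = \frac{x + x}{\left(-6 + \frac{3}{10}\right) + x} = \frac{2 x}{\left(-6 + 3 \cdot \frac{1}{10}\right) + x} = \frac{2 x}{\left(-6 + \frac{3}{10}\right) + x} = \frac{2 x}{- \frac{57}{10} + x}$)
$\frac{1}{H{\left(n{\left(-4 \right)},-91 \right)} - \left(-1677 + F\right)} = \frac{1}{20 \left(-42\right) \frac{1}{-57 + 10 \left(-42\right)} + \left(1677 - -10903\right)} = \frac{1}{20 \left(-42\right) \frac{1}{-57 - 420} + \left(1677 + 10903\right)} = \frac{1}{20 \left(-42\right) \frac{1}{-477} + 12580} = \frac{1}{20 \left(-42\right) \left(- \frac{1}{477}\right) + 12580} = \frac{1}{\frac{280}{159} + 12580} = \frac{1}{\frac{2000500}{159}} = \frac{159}{2000500}$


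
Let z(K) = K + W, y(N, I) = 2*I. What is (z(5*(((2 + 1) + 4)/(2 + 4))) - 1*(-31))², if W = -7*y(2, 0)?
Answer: 48841/36 ≈ 1356.7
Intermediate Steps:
W = 0 (W = -14*0 = -7*0 = 0)
z(K) = K (z(K) = K + 0 = K)
(z(5*(((2 + 1) + 4)/(2 + 4))) - 1*(-31))² = (5*(((2 + 1) + 4)/(2 + 4)) - 1*(-31))² = (5*((3 + 4)/6) + 31)² = (5*(7*(⅙)) + 31)² = (5*(7/6) + 31)² = (35/6 + 31)² = (221/6)² = 48841/36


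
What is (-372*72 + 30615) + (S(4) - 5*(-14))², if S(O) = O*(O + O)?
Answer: 14235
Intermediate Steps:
S(O) = 2*O² (S(O) = O*(2*O) = 2*O²)
(-372*72 + 30615) + (S(4) - 5*(-14))² = (-372*72 + 30615) + (2*4² - 5*(-14))² = (-26784 + 30615) + (2*16 + 70)² = 3831 + (32 + 70)² = 3831 + 102² = 3831 + 10404 = 14235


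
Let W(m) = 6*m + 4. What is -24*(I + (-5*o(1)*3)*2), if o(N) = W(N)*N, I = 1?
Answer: 7176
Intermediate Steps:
W(m) = 4 + 6*m
o(N) = N*(4 + 6*N) (o(N) = (4 + 6*N)*N = N*(4 + 6*N))
-24*(I + (-5*o(1)*3)*2) = -24*(1 + (-10*(2 + 3*1)*3)*2) = -24*(1 + (-10*(2 + 3)*3)*2) = -24*(1 + (-10*5*3)*2) = -24*(1 + (-5*10*3)*2) = -24*(1 - 50*3*2) = -24*(1 - 150*2) = -24*(1 - 300) = -24*(-299) = 7176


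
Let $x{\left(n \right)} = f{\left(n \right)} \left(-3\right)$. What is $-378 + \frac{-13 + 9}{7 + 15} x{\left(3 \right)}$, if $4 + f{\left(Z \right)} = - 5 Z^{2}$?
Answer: $- \frac{4452}{11} \approx -404.73$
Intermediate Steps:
$f{\left(Z \right)} = -4 - 5 Z^{2}$
$x{\left(n \right)} = 12 + 15 n^{2}$ ($x{\left(n \right)} = \left(-4 - 5 n^{2}\right) \left(-3\right) = 12 + 15 n^{2}$)
$-378 + \frac{-13 + 9}{7 + 15} x{\left(3 \right)} = -378 + \frac{-13 + 9}{7 + 15} \left(12 + 15 \cdot 3^{2}\right) = -378 + - \frac{4}{22} \left(12 + 15 \cdot 9\right) = -378 + \left(-4\right) \frac{1}{22} \left(12 + 135\right) = -378 - \frac{294}{11} = - \frac{4452}{11}$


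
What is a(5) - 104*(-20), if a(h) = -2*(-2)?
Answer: 2084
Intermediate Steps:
a(h) = 4
a(5) - 104*(-20) = 4 - 104*(-20) = 4 + 2080 = 2084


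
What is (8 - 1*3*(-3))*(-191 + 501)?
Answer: 5270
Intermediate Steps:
(8 - 1*3*(-3))*(-191 + 501) = (8 - 3*(-3))*310 = (8 + 9)*310 = 17*310 = 5270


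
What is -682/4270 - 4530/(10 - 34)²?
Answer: -1644661/204960 ≈ -8.0243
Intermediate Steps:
-682/4270 - 4530/(10 - 34)² = -682*1/4270 - 4530/((-24)²) = -341/2135 - 4530/576 = -341/2135 - 4530*1/576 = -341/2135 - 755/96 = -1644661/204960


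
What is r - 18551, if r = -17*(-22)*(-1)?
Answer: -18925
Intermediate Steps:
r = -374 (r = 374*(-1) = -374)
r - 18551 = -374 - 18551 = -18925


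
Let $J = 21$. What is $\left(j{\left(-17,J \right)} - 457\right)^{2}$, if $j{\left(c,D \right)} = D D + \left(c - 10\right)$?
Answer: $1849$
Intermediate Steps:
$j{\left(c,D \right)} = -10 + c + D^{2}$ ($j{\left(c,D \right)} = D^{2} + \left(-10 + c\right) = -10 + c + D^{2}$)
$\left(j{\left(-17,J \right)} - 457\right)^{2} = \left(\left(-10 - 17 + 21^{2}\right) - 457\right)^{2} = \left(\left(-10 - 17 + 441\right) - 457\right)^{2} = \left(414 - 457\right)^{2} = \left(-43\right)^{2} = 1849$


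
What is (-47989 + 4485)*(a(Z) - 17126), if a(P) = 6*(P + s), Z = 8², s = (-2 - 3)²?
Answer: 721818368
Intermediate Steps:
s = 25 (s = (-5)² = 25)
Z = 64
a(P) = 150 + 6*P (a(P) = 6*(P + 25) = 6*(25 + P) = 150 + 6*P)
(-47989 + 4485)*(a(Z) - 17126) = (-47989 + 4485)*((150 + 6*64) - 17126) = -43504*((150 + 384) - 17126) = -43504*(534 - 17126) = -43504*(-16592) = 721818368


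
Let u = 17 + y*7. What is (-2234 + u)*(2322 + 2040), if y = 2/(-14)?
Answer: -9674916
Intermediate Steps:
y = -1/7 (y = 2*(-1/14) = -1/7 ≈ -0.14286)
u = 16 (u = 17 - 1/7*7 = 17 - 1 = 16)
(-2234 + u)*(2322 + 2040) = (-2234 + 16)*(2322 + 2040) = -2218*4362 = -9674916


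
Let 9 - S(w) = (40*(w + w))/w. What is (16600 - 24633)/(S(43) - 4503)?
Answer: 8033/4574 ≈ 1.7562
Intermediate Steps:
S(w) = -71 (S(w) = 9 - 40*(w + w)/w = 9 - 40*(2*w)/w = 9 - 80*w/w = 9 - 1*80 = 9 - 80 = -71)
(16600 - 24633)/(S(43) - 4503) = (16600 - 24633)/(-71 - 4503) = -8033/(-4574) = -8033*(-1/4574) = 8033/4574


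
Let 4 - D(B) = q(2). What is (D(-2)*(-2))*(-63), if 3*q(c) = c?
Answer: 420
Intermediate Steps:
q(c) = c/3
D(B) = 10/3 (D(B) = 4 - 2/3 = 10/3)
(D(-2)*(-2))*(-63) = ((10/3)*(-2))*(-63) = -20/3*(-63) = 420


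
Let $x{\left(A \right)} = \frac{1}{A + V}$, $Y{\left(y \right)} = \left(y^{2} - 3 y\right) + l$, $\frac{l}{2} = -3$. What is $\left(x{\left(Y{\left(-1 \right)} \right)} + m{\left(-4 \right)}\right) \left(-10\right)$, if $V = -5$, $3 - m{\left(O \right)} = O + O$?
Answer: $- \frac{760}{7} \approx -108.57$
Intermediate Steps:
$m{\left(O \right)} = 3 - 2 O$ ($m{\left(O \right)} = 3 - \left(O + O\right) = 3 - 2 O$)
$l = -6$ ($l = 2 \left(-3\right) = -6$)
$Y{\left(y \right)} = -6 + y^{2} - 3 y$ ($Y{\left(y \right)} = \left(y^{2} - 3 y\right) - 6 = -6 + y^{2} - 3 y$)
$x{\left(A \right)} = \frac{1}{-5 + A}$ ($x{\left(A \right)} = \frac{1}{A - 5} = \frac{1}{-5 + A}$)
$\left(x{\left(Y{\left(-1 \right)} \right)} + m{\left(-4 \right)}\right) \left(-10\right) = \left(\frac{1}{-5 - \left(3 - 1\right)} + \left(3 - -8\right)\right) \left(-10\right) = \left(\frac{1}{-5 + \left(-6 + 1 + 3\right)} + \left(3 + 8\right)\right) \left(-10\right) = \left(\frac{1}{-5 - 2} + 11\right) \left(-10\right) = \left(\frac{1}{-7} + 11\right) \left(-10\right) = \left(- \frac{1}{7} + 11\right) \left(-10\right) = \frac{76}{7} \left(-10\right) = - \frac{760}{7}$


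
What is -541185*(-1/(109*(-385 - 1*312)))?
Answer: -4965/697 ≈ -7.1234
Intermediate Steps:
-541185*(-1/(109*(-385 - 1*312))) = -541185*(-1/(109*(-385 - 312))) = -541185/((-697*(-109))) = -541185/75973 = -541185*1/75973 = -4965/697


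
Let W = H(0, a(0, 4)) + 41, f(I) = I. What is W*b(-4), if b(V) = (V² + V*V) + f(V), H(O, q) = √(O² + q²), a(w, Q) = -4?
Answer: 1260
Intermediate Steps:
b(V) = V + 2*V² (b(V) = (V² + V*V) + V = (V² + V²) + V = 2*V² + V = V + 2*V²)
W = 45 (W = √(0² + (-4)²) + 41 = √(0 + 16) + 41 = √16 + 41 = 4 + 41 = 45)
W*b(-4) = 45*(-4*(1 + 2*(-4))) = 45*(-4*(1 - 8)) = 45*(-4*(-7)) = 45*28 = 1260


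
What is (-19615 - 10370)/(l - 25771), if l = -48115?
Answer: 29985/73886 ≈ 0.40583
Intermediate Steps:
(-19615 - 10370)/(l - 25771) = (-19615 - 10370)/(-48115 - 25771) = -29985/(-73886) = -29985*(-1/73886) = 29985/73886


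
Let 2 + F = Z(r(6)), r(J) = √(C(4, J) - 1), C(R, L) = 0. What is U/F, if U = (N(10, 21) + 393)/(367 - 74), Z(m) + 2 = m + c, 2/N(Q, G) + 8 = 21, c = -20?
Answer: -122664/2197793 - 5111*I/2197793 ≈ -0.055812 - 0.0023255*I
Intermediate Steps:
N(Q, G) = 2/13 (N(Q, G) = 2/(-8 + 21) = 2/13)
r(J) = I (r(J) = √(0 - 1) = √(-1) = I)
Z(m) = -22 + m (Z(m) = -2 + (m - 20) = -2 + (-20 + m) = -22 + m)
F = -24 + I (F = -2 + (-22 + I) = -24 + I ≈ -24.0 + 1.0*I)
U = 5111/3809 (U = (2/13 + 393)/(367 - 74) = (5111/13)/293 = (5111/13)*(1/293) = 5111/3809 ≈ 1.3418)
U/F = 5111/(3809*(-24 + I)) = 5111*((-24 - I)/577)/3809 = 5111*(-24 - I)/2197793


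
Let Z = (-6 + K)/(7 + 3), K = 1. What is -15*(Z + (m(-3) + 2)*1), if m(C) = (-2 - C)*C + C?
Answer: 135/2 ≈ 67.500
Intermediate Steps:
Z = -1/2 (Z = (-6 + 1)/(7 + 3) = -5/10 = -5*1/10 = -1/2 ≈ -0.50000)
m(C) = C + C*(-2 - C) (m(C) = C*(-2 - C) + C = C + C*(-2 - C))
-15*(Z + (m(-3) + 2)*1) = -15*(-1/2 + (-1*(-3)*(1 - 3) + 2)*1) = -15*(-1/2 + (-1*(-3)*(-2) + 2)*1) = -15*(-1/2 + (-6 + 2)*1) = -15*(-1/2 - 4*1) = -15*(-1/2 - 4) = -15*(-9/2) = 135/2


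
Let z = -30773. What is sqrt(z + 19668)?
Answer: I*sqrt(11105) ≈ 105.38*I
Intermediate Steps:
sqrt(z + 19668) = sqrt(-30773 + 19668) = sqrt(-11105) = I*sqrt(11105)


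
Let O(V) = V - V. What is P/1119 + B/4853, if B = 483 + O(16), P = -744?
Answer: -44495/78703 ≈ -0.56535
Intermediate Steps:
O(V) = 0
B = 483 (B = 483 + 0 = 483)
P/1119 + B/4853 = -744/1119 + 483/4853 = -744*1/1119 + 483*(1/4853) = -248/373 + 21/211 = -44495/78703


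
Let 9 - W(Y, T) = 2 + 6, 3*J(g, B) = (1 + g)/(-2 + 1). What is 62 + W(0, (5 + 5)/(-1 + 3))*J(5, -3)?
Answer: 60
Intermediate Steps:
J(g, B) = -⅓ - g/3 (J(g, B) = ((1 + g)/(-2 + 1))/3 = ((1 + g)/(-1))/3 = ((1 + g)*(-1))/3 = (-1 - g)/3 = -⅓ - g/3)
W(Y, T) = 1 (W(Y, T) = 9 - (2 + 6) = 9 - 1*8 = 9 - 8 = 1)
62 + W(0, (5 + 5)/(-1 + 3))*J(5, -3) = 62 + 1*(-⅓ - ⅓*5) = 62 + 1*(-⅓ - 5/3) = 62 + 1*(-2) = 62 - 2 = 60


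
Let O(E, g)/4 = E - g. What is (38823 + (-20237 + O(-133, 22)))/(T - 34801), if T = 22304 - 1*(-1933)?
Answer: -8983/5282 ≈ -1.7007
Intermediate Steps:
T = 24237 (T = 22304 + 1933 = 24237)
O(E, g) = -4*g + 4*E (O(E, g) = 4*(E - g) = -4*g + 4*E)
(38823 + (-20237 + O(-133, 22)))/(T - 34801) = (38823 + (-20237 + (-4*22 + 4*(-133))))/(24237 - 34801) = (38823 + (-20237 + (-88 - 532)))/(-10564) = (38823 + (-20237 - 620))*(-1/10564) = (38823 - 20857)*(-1/10564) = 17966*(-1/10564) = -8983/5282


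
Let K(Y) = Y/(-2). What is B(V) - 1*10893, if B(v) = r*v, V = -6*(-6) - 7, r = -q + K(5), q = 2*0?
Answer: -21931/2 ≈ -10966.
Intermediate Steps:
K(Y) = -Y/2 (K(Y) = Y*(-1/2) = -Y/2)
q = 0
r = -5/2 (r = -1*0 - 1/2*5 = 0 - 5/2 = -5/2 ≈ -2.5000)
V = 29 (V = 36 - 7 = 29)
B(v) = -5*v/2
B(V) - 1*10893 = -5/2*29 - 1*10893 = -145/2 - 10893 = -21931/2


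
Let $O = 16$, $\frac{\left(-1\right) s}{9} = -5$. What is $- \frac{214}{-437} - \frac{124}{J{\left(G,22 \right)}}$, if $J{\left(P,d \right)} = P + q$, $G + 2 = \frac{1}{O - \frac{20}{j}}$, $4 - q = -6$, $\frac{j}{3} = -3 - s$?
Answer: $- \frac{7620213}{511727} \approx -14.891$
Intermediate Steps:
$s = 45$ ($s = \left(-9\right) \left(-5\right) = 45$)
$j = -144$ ($j = 3 \left(-3 - 45\right) = 3 \left(-48\right) = -144$)
$q = 10$ ($q = 4 - -6 = 4 + 6 = 10$)
$G = - \frac{1126}{581}$ ($G = -2 + \frac{1}{16 - \frac{20}{-144}} = -2 + \frac{1}{16 - - \frac{5}{36}} = -2 + \frac{1}{16 + \frac{5}{36}} = -2 + \frac{1}{\frac{581}{36}} = -2 + \frac{36}{581} = - \frac{1126}{581} \approx -1.938$)
$J{\left(P,d \right)} = 10 + P$ ($J{\left(P,d \right)} = P + 10 = 10 + P$)
$- \frac{214}{-437} - \frac{124}{J{\left(G,22 \right)}} = - \frac{214}{-437} - \frac{124}{10 - \frac{1126}{581}} = \left(-214\right) \left(- \frac{1}{437}\right) - \frac{124}{\frac{4684}{581}} = \frac{214}{437} - \frac{18011}{1171} = - \frac{7620213}{511727}$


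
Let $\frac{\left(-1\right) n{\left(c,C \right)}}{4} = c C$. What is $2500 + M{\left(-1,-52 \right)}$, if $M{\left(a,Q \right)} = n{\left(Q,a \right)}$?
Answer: $2292$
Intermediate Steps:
$n{\left(c,C \right)} = - 4 C c$ ($n{\left(c,C \right)} = - 4 c C = - 4 C c$)
$M{\left(a,Q \right)} = - 4 Q a$ ($M{\left(a,Q \right)} = - 4 a Q = - 4 Q a$)
$2500 + M{\left(-1,-52 \right)} = 2500 - \left(-208\right) \left(-1\right) = 2500 - 208 = 2292$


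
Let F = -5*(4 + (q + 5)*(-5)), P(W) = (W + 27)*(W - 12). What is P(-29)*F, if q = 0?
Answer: 8610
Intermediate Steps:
P(W) = (-12 + W)*(27 + W) (P(W) = (27 + W)*(-12 + W) = (-12 + W)*(27 + W))
F = 105 (F = -5*(4 + (0 + 5)*(-5)) = -5*(4 + 5*(-5)) = -5*(4 - 25) = -5*(-21) = 105)
P(-29)*F = (-324 + (-29)² + 15*(-29))*105 = (-324 + 841 - 435)*105 = 82*105 = 8610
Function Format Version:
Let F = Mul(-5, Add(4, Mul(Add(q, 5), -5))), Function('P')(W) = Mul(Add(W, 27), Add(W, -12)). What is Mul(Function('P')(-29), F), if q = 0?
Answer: 8610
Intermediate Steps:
Function('P')(W) = Mul(Add(-12, W), Add(27, W)) (Function('P')(W) = Mul(Add(27, W), Add(-12, W)) = Mul(Add(-12, W), Add(27, W)))
F = 105 (F = Mul(-5, Add(4, Mul(Add(0, 5), -5))) = Mul(-5, Add(4, Mul(5, -5))) = Mul(-5, Add(4, -25)) = Mul(-5, -21) = 105)
Mul(Function('P')(-29), F) = Mul(Add(-324, Pow(-29, 2), Mul(15, -29)), 105) = Mul(Add(-324, 841, -435), 105) = Mul(82, 105) = 8610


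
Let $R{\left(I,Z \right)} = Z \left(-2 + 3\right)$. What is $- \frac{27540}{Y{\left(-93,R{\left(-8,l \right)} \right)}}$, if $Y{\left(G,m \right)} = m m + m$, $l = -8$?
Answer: $- \frac{6885}{14} \approx -491.79$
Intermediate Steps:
$R{\left(I,Z \right)} = Z$ ($R{\left(I,Z \right)} = Z 1 = Z$)
$Y{\left(G,m \right)} = m + m^{2}$ ($Y{\left(G,m \right)} = m^{2} + m = m + m^{2}$)
$- \frac{27540}{Y{\left(-93,R{\left(-8,l \right)} \right)}} = - \frac{27540}{\left(-8\right) \left(1 - 8\right)} = - \frac{27540}{\left(-8\right) \left(-7\right)} = - \frac{27540}{56} = \left(-27540\right) \frac{1}{56} = - \frac{6885}{14}$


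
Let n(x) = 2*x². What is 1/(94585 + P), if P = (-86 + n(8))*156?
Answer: 1/101137 ≈ 9.8876e-6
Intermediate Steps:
P = 6552 (P = (-86 + 2*8²)*156 = (-86 + 2*64)*156 = (-86 + 128)*156 = 42*156 = 6552)
1/(94585 + P) = 1/(94585 + 6552) = 1/101137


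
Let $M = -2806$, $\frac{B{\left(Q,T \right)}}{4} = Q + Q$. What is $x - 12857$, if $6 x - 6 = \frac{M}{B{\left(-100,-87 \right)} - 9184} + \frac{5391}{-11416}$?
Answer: $- \frac{549486137327}{42741504} \approx -12856.0$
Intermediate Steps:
$B{\left(Q,T \right)} = 8 Q$ ($B{\left(Q,T \right)} = 4 \left(Q + Q\right) = 4 \cdot 2 Q = 8 Q$)
$x = \frac{41379601}{42741504}$ ($x = 1 + \frac{- \frac{2806}{8 \left(-100\right) - 9184} + \frac{5391}{-11416}}{6} = 1 + \frac{- \frac{2806}{-800 - 9184} + 5391 \left(- \frac{1}{11416}\right)}{6} = 1 + \frac{- \frac{2806}{-9984} - \frac{5391}{11416}}{6} = 1 + \frac{\left(-2806\right) \left(- \frac{1}{9984}\right) - \frac{5391}{11416}}{6} = 1 + \frac{\frac{1403}{4992} - \frac{5391}{11416}}{6} = 1 + \frac{1}{6} \left(- \frac{1361903}{7123584}\right) = 1 - \frac{1361903}{42741504} = \frac{41379601}{42741504} \approx 0.96814$)
$x - 12857 = \frac{41379601}{42741504} - 12857 = - \frac{549486137327}{42741504}$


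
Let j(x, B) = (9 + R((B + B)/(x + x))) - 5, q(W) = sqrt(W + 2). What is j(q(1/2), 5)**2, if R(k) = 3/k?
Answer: 169/10 + 12*sqrt(10)/5 ≈ 24.489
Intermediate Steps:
q(W) = sqrt(2 + W)
j(x, B) = 4 + 3*x/B (j(x, B) = (9 + 3/(((B + B)/(x + x)))) - 5 = (9 + 3/(((2*B)/((2*x))))) - 5 = (9 + 3/(((2*B)*(1/(2*x))))) - 5 = (9 + 3/((B/x))) - 5 = (9 + 3*(x/B)) - 5 = (9 + 3*x/B) - 5 = 4 + 3*x/B)
j(q(1/2), 5)**2 = (4 + 3*sqrt(2 + 1/2)/5)**2 = (4 + 3*sqrt(2 + 1/2)*(1/5))**2 = (4 + 3*sqrt(5/2)*(1/5))**2 = (4 + 3*(sqrt(10)/2)*(1/5))**2 = (4 + 3*sqrt(10)/10)**2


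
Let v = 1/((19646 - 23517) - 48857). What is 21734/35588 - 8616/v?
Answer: 8083893358579/17794 ≈ 4.5430e+8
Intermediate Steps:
v = -1/52728 (v = 1/(-3871 - 48857) = 1/(-52728) = -1/52728 ≈ -1.8965e-5)
21734/35588 - 8616/v = 21734/35588 - 8616/(-1/52728) = 21734*(1/35588) - 8616*(-52728) = 10867/17794 + 454304448 = 8083893358579/17794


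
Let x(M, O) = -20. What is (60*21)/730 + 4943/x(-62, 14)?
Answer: -358319/1460 ≈ -245.42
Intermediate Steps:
(60*21)/730 + 4943/x(-62, 14) = (60*21)/730 + 4943/(-20) = 1260*(1/730) + 4943*(-1/20) = 126/73 - 4943/20 = -358319/1460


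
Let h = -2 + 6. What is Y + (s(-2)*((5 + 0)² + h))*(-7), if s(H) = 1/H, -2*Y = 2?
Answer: 201/2 ≈ 100.50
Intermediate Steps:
Y = -1 (Y = -½*2 = -1)
h = 4
Y + (s(-2)*((5 + 0)² + h))*(-7) = -1 + (((5 + 0)² + 4)/(-2))*(-7) = -1 - (5² + 4)/2*(-7) = -1 - (25 + 4)/2*(-7) = -1 - ½*29*(-7) = -1 - 29/2*(-7) = -1 + 203/2 = 201/2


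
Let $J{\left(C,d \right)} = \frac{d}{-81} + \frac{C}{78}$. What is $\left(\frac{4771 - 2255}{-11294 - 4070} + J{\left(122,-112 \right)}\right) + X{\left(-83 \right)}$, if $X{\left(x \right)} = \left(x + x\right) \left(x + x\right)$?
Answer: $\frac{111463509874}{4044573} \approx 27559.0$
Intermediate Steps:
$J{\left(C,d \right)} = - \frac{d}{81} + \frac{C}{78}$ ($J{\left(C,d \right)} = d \left(- \frac{1}{81}\right) + C \frac{1}{78} = - \frac{d}{81} + \frac{C}{78}$)
$X{\left(x \right)} = 4 x^{2}$ ($X{\left(x \right)} = 2 x 2 x = 4 x^{2}$)
$\left(\frac{4771 - 2255}{-11294 - 4070} + J{\left(122,-112 \right)}\right) + X{\left(-83 \right)} = \left(\frac{4771 - 2255}{-11294 - 4070} + \left(\left(- \frac{1}{81}\right) \left(-112\right) + \frac{1}{78} \cdot 122\right)\right) + 4 \left(-83\right)^{2} = \left(\frac{2516}{-15364} + \left(\frac{112}{81} + \frac{61}{39}\right)\right) + 4 \cdot 6889 = \left(2516 \left(- \frac{1}{15364}\right) + \frac{3103}{1053}\right) + 27556 = \left(- \frac{629}{3841} + \frac{3103}{1053}\right) + 27556 = \frac{11256286}{4044573} + 27556 = \frac{111463509874}{4044573}$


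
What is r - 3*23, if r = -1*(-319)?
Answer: 250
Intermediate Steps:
r = 319
r - 3*23 = 319 - 3*23 = 319 - 69 = 250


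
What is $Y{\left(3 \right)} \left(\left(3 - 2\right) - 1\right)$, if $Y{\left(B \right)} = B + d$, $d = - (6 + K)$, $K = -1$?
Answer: $0$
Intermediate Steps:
$d = -5$ ($d = - (6 - 1) = \left(-1\right) 5 = -5$)
$Y{\left(B \right)} = -5 + B$ ($Y{\left(B \right)} = B - 5 = -5 + B$)
$Y{\left(3 \right)} \left(\left(3 - 2\right) - 1\right) = \left(-5 + 3\right) \left(\left(3 - 2\right) - 1\right) = - 2 \left(1 - 1\right) = \left(-2\right) 0 = 0$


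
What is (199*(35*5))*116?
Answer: 4039700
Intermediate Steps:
(199*(35*5))*116 = (199*175)*116 = 34825*116 = 4039700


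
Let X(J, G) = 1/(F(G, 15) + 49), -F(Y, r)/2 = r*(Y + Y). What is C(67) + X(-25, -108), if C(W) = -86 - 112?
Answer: -1292741/6529 ≈ -198.00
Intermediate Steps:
F(Y, r) = -4*Y*r (F(Y, r) = -2*r*(Y + Y) = -2*r*2*Y = -4*Y*r)
X(J, G) = 1/(49 - 60*G) (X(J, G) = 1/(-4*G*15 + 49) = 1/(-60*G + 49) = 1/(49 - 60*G))
C(W) = -198
C(67) + X(-25, -108) = -198 - 1/(-49 + 60*(-108)) = -198 - 1/(-49 - 6480) = -198 - 1/(-6529) = -198 - 1*(-1/6529) = -198 + 1/6529 = -1292741/6529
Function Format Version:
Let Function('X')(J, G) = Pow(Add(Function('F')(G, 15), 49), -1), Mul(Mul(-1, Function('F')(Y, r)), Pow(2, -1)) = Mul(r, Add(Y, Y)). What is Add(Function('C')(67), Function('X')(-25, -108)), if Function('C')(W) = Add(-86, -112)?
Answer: Rational(-1292741, 6529) ≈ -198.00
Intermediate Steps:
Function('F')(Y, r) = Mul(-4, Y, r) (Function('F')(Y, r) = Mul(-2, Mul(r, Add(Y, Y))) = Mul(-2, Mul(r, Mul(2, Y))) = Mul(-2, Mul(2, Y, r)) = Mul(-4, Y, r))
Function('X')(J, G) = Pow(Add(49, Mul(-60, G)), -1) (Function('X')(J, G) = Pow(Add(Mul(-4, G, 15), 49), -1) = Pow(Add(Mul(-60, G), 49), -1) = Pow(Add(49, Mul(-60, G)), -1))
Function('C')(W) = -198
Add(Function('C')(67), Function('X')(-25, -108)) = Add(-198, Mul(-1, Pow(Add(-49, Mul(60, -108)), -1))) = Add(-198, Mul(-1, Pow(Add(-49, -6480), -1))) = Add(-198, Mul(-1, Pow(-6529, -1))) = Add(-198, Mul(-1, Rational(-1, 6529))) = Add(-198, Rational(1, 6529)) = Rational(-1292741, 6529)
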